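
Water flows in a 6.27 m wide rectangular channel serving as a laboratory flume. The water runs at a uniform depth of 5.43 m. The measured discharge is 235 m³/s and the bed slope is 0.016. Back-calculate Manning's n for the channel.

Flow area A = b·y = 6.27 × 5.43 = 34.05 m². Wetted perimeter P = b + 2y = 6.27 + 2×5.43 = 17.13 m.
Hydraulic radius R = A/P = 34.05/17.13 = 1.988 m.
Rearranging Manning's equation: n = (1/Q) A R^(2/3) S^(1/2) = (1/235) × 34.05 × 1.988^(2/3) × √0.016 = 0.029.

n = 0.029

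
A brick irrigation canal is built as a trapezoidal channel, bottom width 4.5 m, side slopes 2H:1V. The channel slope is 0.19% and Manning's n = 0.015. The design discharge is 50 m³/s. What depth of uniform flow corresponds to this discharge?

y_n = 1.86 m

Manning's equation rearranged: A R^(2/3) = nQ / (1·√S) = 0.015 × 50 / (√0.0019) = 17.21.
Trying y = 1.43 m: A R^(2/3) = 10.28 — low.
Trying y = 1.86 m: A R^(2/3) = 17.2 — close enough.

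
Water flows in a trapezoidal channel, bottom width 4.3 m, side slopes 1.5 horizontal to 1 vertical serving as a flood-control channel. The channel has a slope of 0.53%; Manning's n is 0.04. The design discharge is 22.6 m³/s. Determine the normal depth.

Manning's equation rearranged: A R^(2/3) = nQ / (1·√S) = 0.04 × 22.6 / (√0.0053) = 12.42.
At y = 1.24 m: A R^(2/3) = 6.966 — low.
At y = 2 m: A R^(2/3) = 17.11 — high.
At y = 1.69 m: A R^(2/3) = 12.39 — ≈ 12.42.

y_n = 1.69 m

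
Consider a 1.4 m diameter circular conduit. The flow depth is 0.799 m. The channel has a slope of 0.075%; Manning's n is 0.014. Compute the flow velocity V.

For a circular section of diameter D = 1.4 m at depth y = 0.799 m, the central angle is θ = 2 arccos(1 − 2y/D) = 3.425 rad. Then A = (D²/8)(θ − sin θ) = 0.9078 m² and P = Dθ/2 = 2.398 m.
Hydraulic radius R = A/P = 0.9078/2.398 = 0.3786 m.
From Manning's equation, V = (1/n) R^(2/3) S^(1/2) = (1/0.014) × 0.3786^(2/3) × 0.00075^(1/2) = 1.02 m/s.

V = 1.02 m/s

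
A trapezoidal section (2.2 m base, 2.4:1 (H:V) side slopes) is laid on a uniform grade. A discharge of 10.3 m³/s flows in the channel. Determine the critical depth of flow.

y_c = 0.937 m

At critical depth, Q² T / (g A³) = 1, i.e. A³/T = Q²/g = 10.3²/9.81 = 10.81.
Trying y = 1.18 m: A³/T = 26.62 — high.
Trying y = 0.669 m: A³/T = 3.05 — low.
Trying y = 0.937 m: A³/T = 10.82 — close enough.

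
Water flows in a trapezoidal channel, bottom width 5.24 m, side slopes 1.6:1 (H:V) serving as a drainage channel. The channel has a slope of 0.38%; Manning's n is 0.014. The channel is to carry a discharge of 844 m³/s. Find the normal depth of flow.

y_n = 5.98 m

Manning's equation rearranged: A R^(2/3) = nQ / (1·√S) = 0.014 × 844 / (√0.0038) = 191.7.
Trying y = 4.56 m: A R^(2/3) = 106.6 — short.
Trying y = 5.98 m: A R^(2/3) = 191.7 — matches.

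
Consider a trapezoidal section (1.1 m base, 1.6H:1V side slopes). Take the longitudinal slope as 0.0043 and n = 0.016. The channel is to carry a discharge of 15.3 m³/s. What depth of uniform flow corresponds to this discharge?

Manning's equation rearranged: A R^(2/3) = nQ / (1·√S) = 0.016 × 15.3 / (√0.0043) = 3.733.
Try y = 1.13 m: A R^(2/3) = 2.37 — short.
Try y = 1.75 m: A R^(2/3) = 6.296 — over.
Try y = 1.39 m: A R^(2/3) = 3.74 — matches.

y_n = 1.39 m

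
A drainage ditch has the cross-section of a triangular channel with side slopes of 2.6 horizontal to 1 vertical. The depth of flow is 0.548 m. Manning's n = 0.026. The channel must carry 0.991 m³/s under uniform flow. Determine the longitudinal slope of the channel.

S = 0.00671

For a triangular section with side slope z = 2.6: A = zy² = 2.6×0.548² = 0.7808 m²; P = 2y√(1+z²) = 2×0.548×2.786 = 3.053 m.
Hydraulic radius R = A/P = 0.7808/3.053 = 0.2557 m.
From Manning's equation, S = [nQ / (1 A R^(2/3))]² = [0.026 × 0.991 / (1 × 0.7808 × 0.2557^(2/3))]² = 0.00671.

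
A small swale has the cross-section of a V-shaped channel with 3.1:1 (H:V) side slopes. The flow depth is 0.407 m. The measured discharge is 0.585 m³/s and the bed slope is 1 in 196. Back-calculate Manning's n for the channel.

n = 0.021

For a triangular section with side slope z = 3.1: A = zy² = 3.1×0.407² = 0.5135 m²; P = 2y√(1+z²) = 2×0.407×3.257 = 2.651 m.
Hydraulic radius R = A/P = 0.5135/2.651 = 0.1937 m.
Rearranging Manning's equation: n = (1/Q) A R^(2/3) S^(1/2) = (1/0.585) × 0.5135 × 0.1937^(2/3) × √0.005102 = 0.021.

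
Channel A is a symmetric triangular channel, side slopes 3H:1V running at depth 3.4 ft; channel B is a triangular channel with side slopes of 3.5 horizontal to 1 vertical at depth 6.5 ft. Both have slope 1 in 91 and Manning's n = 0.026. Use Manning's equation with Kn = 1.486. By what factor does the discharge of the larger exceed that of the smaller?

6.63

Channel A: For a triangular section with side slope z = 3: A = zy² = 3×3.4² = 34.68 ft²; P = 2y√(1+z²) = 2×3.4×3.162 = 21.5 ft. Hydraulic radius R = A/P = 34.68/21.5 = 1.613 ft. Q_A = (1.486/0.026)·34.68·1.613^(2/3)·√0.01099 = 285.7 ft³/s.
Channel B: For a triangular section with side slope z = 3.5: A = zy² = 3.5×6.5² = 147.9 ft²; P = 2y√(1+z²) = 2×6.5×3.64 = 47.32 ft. Hydraulic radius R = A/P = 147.9/47.32 = 3.125 ft. Q_B = (1.486/0.026)·147.9·3.125^(2/3)·√0.01099 = 1894 ft³/s.
The larger discharge is 1894 ft³/s and the smaller is 285.7 ft³/s; the ratio is 6.63.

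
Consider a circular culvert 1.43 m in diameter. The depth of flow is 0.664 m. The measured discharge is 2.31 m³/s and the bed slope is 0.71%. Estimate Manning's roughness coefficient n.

For a circular section of diameter D = 1.43 m at depth y = 0.664 m, the central angle is θ = 2 arccos(1 − 2y/D) = 2.999 rad. Then A = (D²/8)(θ − sin θ) = 0.7302 m² and P = Dθ/2 = 2.144 m.
Hydraulic radius R = A/P = 0.7302/2.144 = 0.3405 m.
Rearranging Manning's equation: n = (1/Q) A R^(2/3) S^(1/2) = (1/2.31) × 0.7302 × 0.3405^(2/3) × √0.0071 = 0.013.

n = 0.013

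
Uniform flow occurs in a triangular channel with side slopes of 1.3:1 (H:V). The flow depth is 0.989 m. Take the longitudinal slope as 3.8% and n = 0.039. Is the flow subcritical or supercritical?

supercritical

For a triangular section with side slope z = 1.3: A = zy² = 1.3×0.989² = 1.272 m²; P = 2y√(1+z²) = 2×0.989×1.64 = 3.244 m.
Hydraulic radius R = A/P = 1.272/3.244 = 0.392 m.
V = (1/n) R^(2/3) √S = (1/0.039) × 0.392^(2/3) × √0.038 = 2.677 m/s. Hydraulic depth D_h = A/T = 1.272/2.571 = 0.4945 m.
Froude number Fr = V/√(g·D_h) = 2.677/√(9.81×0.4945) = 1.22, which is greater than 1, so the flow is supercritical.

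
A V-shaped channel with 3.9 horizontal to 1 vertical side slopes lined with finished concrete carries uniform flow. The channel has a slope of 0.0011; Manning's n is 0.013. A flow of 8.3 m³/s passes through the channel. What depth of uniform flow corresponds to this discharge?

y_n = 1.12 m

Manning's equation rearranged: A R^(2/3) = nQ / (1·√S) = 0.013 × 8.3 / (√0.0011) = 3.253.
Try y = 0.991 m: A R^(2/3) = 2.348 — too small.
Try y = 1.32 m: A R^(2/3) = 5.043 — too large.
Try y = 1.12 m: A R^(2/3) = 3.254 — ≈ 3.253.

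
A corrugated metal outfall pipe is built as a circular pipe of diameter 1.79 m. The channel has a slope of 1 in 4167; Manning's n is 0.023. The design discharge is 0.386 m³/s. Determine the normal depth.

Manning's equation rearranged: A R^(2/3) = nQ / (1·√S) = 0.023 × 0.386 / (√0.00024) = 0.5731.
Try y = 0.66 m: A R^(2/3) = 0.4268 — short.
Try y = 0.892 m: A R^(2/3) = 0.732 — over.
Try y = 0.775 m: A R^(2/3) = 0.5726 — close enough.

y_n = 0.775 m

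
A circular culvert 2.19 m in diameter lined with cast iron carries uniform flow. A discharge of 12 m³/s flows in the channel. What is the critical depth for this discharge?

y_c = 1.64 m

At critical depth, Q² T / (g A³) = 1, i.e. A³/T = Q²/g = 12²/9.81 = 14.68.
Trying y = 1.4 m: A³/T = 7.815 — too small.
Trying y = 1.64 m: A³/T = 14.58 — ≈ 14.68.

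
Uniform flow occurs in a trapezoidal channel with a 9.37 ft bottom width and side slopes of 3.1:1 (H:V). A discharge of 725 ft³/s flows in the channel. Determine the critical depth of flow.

y_c = 3.83 ft

At critical depth, Q² T / (g A³) = 1, i.e. A³/T = Q²/g = 725²/32.2 = 16320.
At y = 4.82 ft: A³/T = 40990 — over.
At y = 3.08 ft: A³/T = 6949 — short.
At y = 3.83 ft: A³/T = 16260 — close enough.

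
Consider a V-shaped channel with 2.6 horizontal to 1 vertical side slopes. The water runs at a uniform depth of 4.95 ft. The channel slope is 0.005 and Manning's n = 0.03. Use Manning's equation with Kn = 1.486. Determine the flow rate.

Q = 390 ft³/s

For a triangular section with side slope z = 2.6: A = zy² = 2.6×4.95² = 63.71 ft²; P = 2y√(1+z²) = 2×4.95×2.786 = 27.58 ft.
Hydraulic radius R = A/P = 63.71/27.58 = 2.31 ft.
Manning's equation: Q = (1.486/n) A R^(2/3) S^(1/2) = (1.486/0.03) × 63.71 × 2.31^(2/3) × 0.005^(1/2) = 390 ft³/s.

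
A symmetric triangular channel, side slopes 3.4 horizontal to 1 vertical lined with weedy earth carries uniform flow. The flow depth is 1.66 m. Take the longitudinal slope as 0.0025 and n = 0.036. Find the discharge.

For a triangular section with side slope z = 3.4: A = zy² = 3.4×1.66² = 9.369 m²; P = 2y√(1+z²) = 2×1.66×3.544 = 11.77 m.
Hydraulic radius R = A/P = 9.369/11.77 = 0.7963 m.
Manning's equation: Q = (1/n) A R^(2/3) S^(1/2) = (1/0.036) × 9.369 × 0.7963^(2/3) × 0.0025^(1/2) = 11.2 m³/s.

Q = 11.2 m³/s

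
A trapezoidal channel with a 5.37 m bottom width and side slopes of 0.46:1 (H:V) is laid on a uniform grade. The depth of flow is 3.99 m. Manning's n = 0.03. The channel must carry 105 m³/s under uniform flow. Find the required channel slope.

With bottom width b = 5.37 m and side slope z = 0.46: A = (b + zy)y = (5.37 + 0.46×3.99)×3.99 = 28.75 m²; P = b + 2y√(1+z²) = 5.37 + 2×3.99×1.101 = 14.15 m.
Hydraulic radius R = A/P = 28.75/14.15 = 2.031 m.
From Manning's equation, S = [nQ / (1 A R^(2/3))]² = [0.03 × 105 / (1 × 28.75 × 2.031^(2/3))]² = 0.00467.

S = 0.00467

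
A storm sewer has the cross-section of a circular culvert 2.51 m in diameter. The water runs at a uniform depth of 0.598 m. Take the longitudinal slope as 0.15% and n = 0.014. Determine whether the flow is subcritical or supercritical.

For a circular section of diameter D = 2.51 m at depth y = 0.598 m, the central angle is θ = 2 arccos(1 − 2y/D) = 2.04 rad. Then A = (D²/8)(θ − sin θ) = 0.9037 m² and P = Dθ/2 = 2.56 m.
Hydraulic radius R = A/P = 0.9037/2.56 = 0.3531 m.
V = (1/n) R^(2/3) √S = (1/0.014) × 0.3531^(2/3) × √0.0015 = 1.382 m/s. Hydraulic depth D_h = A/T = 0.9037/2.139 = 0.4226 m.
Froude number Fr = V/√(g·D_h) = 1.382/√(9.81×0.4226) = 0.679, which is less than 1, so the flow is subcritical.

subcritical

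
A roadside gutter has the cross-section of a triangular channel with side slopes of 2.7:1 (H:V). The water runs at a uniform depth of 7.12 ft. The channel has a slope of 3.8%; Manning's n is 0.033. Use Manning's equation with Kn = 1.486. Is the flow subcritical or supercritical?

For a triangular section with side slope z = 2.7: A = zy² = 2.7×7.12² = 136.9 ft²; P = 2y√(1+z²) = 2×7.12×2.879 = 41 ft.
Hydraulic radius R = A/P = 136.9/41 = 3.338 ft.
V = (1.486/n) R^(2/3) √S = (1.486/0.033) × 3.338^(2/3) × √0.038 = 19.61 ft/s. Hydraulic depth D_h = A/T = 136.9/38.45 = 3.56 ft.
Froude number Fr = V/√(g·D_h) = 19.61/√(32.2×3.56) = 1.83, which is greater than 1, so the flow is supercritical.

supercritical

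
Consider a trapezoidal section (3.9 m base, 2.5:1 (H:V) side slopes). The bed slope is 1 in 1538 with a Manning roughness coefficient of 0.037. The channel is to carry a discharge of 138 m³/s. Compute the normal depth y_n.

y_n = 5.54 m

Manning's equation rearranged: A R^(2/3) = nQ / (1·√S) = 0.037 × 138 / (√0.0006502) = 200.2.
Try y = 6.72 m: A R^(2/3) = 318.8 — high.
Try y = 5.54 m: A R^(2/3) = 200.7 — matches.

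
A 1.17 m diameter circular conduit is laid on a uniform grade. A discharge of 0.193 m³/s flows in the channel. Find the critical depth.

y_c = 0.233 m

At critical depth, Q² T / (g A³) = 1, i.e. A³/T = Q²/g = 0.193²/9.81 = 0.003797.
Trying y = 0.204 m: A³/T = 0.002237 — too small.
Trying y = 0.262 m: A³/T = 0.005963 — too large.
Trying y = 0.233 m: A³/T = 0.003768 — close enough.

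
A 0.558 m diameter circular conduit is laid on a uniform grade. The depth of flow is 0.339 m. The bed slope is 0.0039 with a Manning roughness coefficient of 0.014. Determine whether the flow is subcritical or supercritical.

subcritical

For a circular section of diameter D = 0.558 m at depth y = 0.339 m, the central angle is θ = 2 arccos(1 − 2y/D) = 3.575 rad. Then A = (D²/8)(θ − sin θ) = 0.1555 m² and P = Dθ/2 = 0.9974 m.
Hydraulic radius R = A/P = 0.1555/0.9974 = 0.1559 m.
V = (1/n) R^(2/3) √S = (1/0.014) × 0.1559^(2/3) × √0.0039 = 1.292 m/s. Hydraulic depth D_h = A/T = 0.1555/0.5449 = 0.2853 m.
Froude number Fr = V/√(g·D_h) = 1.292/√(9.81×0.2853) = 0.772, which is less than 1, so the flow is subcritical.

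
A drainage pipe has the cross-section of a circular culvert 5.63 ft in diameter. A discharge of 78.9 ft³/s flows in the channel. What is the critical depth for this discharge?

y_c = 2.42 ft

At critical depth, Q² T / (g A³) = 1, i.e. A³/T = Q²/g = 78.9²/32.2 = 193.3.
Try y = 2.1 ft: A³/T = 111.4 — short.
Try y = 2.82 ft: A³/T = 344.9 — over.
Try y = 2.42 ft: A³/T = 192.1 — ≈ 193.3.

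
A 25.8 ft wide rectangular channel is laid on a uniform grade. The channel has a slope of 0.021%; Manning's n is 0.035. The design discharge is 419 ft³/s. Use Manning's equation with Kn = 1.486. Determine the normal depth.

Manning's equation rearranged: A R^(2/3) = nQ / (1.486·√S) = 0.035 × 419 / (1.486 × √0.00021) = 681.
Trying y = 11.2 ft: A R^(2/3) = 953.6 — high.
Trying y = 6.89 ft: A R^(2/3) = 483.9 — low.
Trying y = 8.77 ft: A R^(2/3) = 680.9 — ≈ 681.

y_n = 8.77 ft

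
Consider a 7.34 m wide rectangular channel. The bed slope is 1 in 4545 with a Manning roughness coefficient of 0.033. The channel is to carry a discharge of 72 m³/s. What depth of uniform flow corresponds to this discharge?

Manning's equation rearranged: A R^(2/3) = nQ / (1·√S) = 0.033 × 72 / (√0.00022) = 160.2.
At y = 9.2 m: A R^(2/3) = 128.5 — too small.
At y = 13.6 m: A R^(2/3) = 202.5 — too large.
At y = 11.1 m: A R^(2/3) = 160.2 — matches.

y_n = 11.1 m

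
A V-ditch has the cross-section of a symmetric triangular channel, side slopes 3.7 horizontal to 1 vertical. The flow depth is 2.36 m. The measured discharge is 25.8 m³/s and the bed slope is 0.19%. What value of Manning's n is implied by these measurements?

n = 0.038

For a triangular section with side slope z = 3.7: A = zy² = 3.7×2.36² = 20.61 m²; P = 2y√(1+z²) = 2×2.36×3.833 = 18.09 m.
Hydraulic radius R = A/P = 20.61/18.09 = 1.139 m.
Rearranging Manning's equation: n = (1/Q) A R^(2/3) S^(1/2) = (1/25.8) × 20.61 × 1.139^(2/3) × √0.0019 = 0.038.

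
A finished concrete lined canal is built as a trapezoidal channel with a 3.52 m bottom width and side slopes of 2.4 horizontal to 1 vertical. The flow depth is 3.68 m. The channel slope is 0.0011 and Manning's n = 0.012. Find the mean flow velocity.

V = 4.4 m/s

With bottom width b = 3.52 m and side slope z = 2.4: A = (b + zy)y = (3.52 + 2.4×3.68)×3.68 = 45.46 m²; P = b + 2y√(1+z²) = 3.52 + 2×3.68×2.6 = 22.66 m.
Hydraulic radius R = A/P = 45.46/22.66 = 2.006 m.
From Manning's equation, V = (1/n) R^(2/3) S^(1/2) = (1/0.012) × 2.006^(2/3) × 0.0011^(1/2) = 4.4 m/s.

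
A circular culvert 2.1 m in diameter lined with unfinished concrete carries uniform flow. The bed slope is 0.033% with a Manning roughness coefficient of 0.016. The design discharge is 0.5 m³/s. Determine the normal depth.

y_n = 0.629 m

Manning's equation rearranged: A R^(2/3) = nQ / (1·√S) = 0.016 × 0.5 / (√0.00033) = 0.4404.
At y = 0.475 m: A R^(2/3) = 0.2529 — low.
At y = 0.804 m: A R^(2/3) = 0.7008 — high.
At y = 0.629 m: A R^(2/3) = 0.4401 — close enough.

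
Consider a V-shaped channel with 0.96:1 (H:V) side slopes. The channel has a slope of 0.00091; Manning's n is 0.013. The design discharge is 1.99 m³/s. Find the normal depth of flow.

Manning's equation rearranged: A R^(2/3) = nQ / (1·√S) = 0.013 × 1.99 / (√0.00091) = 0.8576.
At y = 1.47 m: A R^(2/3) = 1.322 — high.
At y = 1.25 m: A R^(2/3) = 0.8583 — ≈ 0.8576.

y_n = 1.25 m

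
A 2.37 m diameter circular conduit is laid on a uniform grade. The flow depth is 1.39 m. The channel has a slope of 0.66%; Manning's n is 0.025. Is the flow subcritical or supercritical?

For a circular section of diameter D = 2.37 m at depth y = 1.39 m, the central angle is θ = 2 arccos(1 − 2y/D) = 3.489 rad. Then A = (D²/8)(θ − sin θ) = 2.689 m² and P = Dθ/2 = 4.135 m.
Hydraulic radius R = A/P = 2.689/4.135 = 0.6504 m.
V = (1/n) R^(2/3) √S = (1/0.025) × 0.6504^(2/3) × √0.0066 = 2.439 m/s. Hydraulic depth D_h = A/T = 2.689/2.334 = 1.152 m.
Froude number Fr = V/√(g·D_h) = 2.439/√(9.81×1.152) = 0.726, which is less than 1, so the flow is subcritical.

subcritical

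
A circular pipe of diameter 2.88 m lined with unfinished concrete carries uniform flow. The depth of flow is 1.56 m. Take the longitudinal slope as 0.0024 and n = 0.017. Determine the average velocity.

V = 2.39 m/s

For a circular section of diameter D = 2.88 m at depth y = 1.56 m, the central angle is θ = 2 arccos(1 − 2y/D) = 3.308 rad. Then A = (D²/8)(θ − sin θ) = 3.602 m² and P = Dθ/2 = 4.764 m.
Hydraulic radius R = A/P = 3.602/4.764 = 0.7561 m.
From Manning's equation, V = (1/n) R^(2/3) S^(1/2) = (1/0.017) × 0.7561^(2/3) × 0.0024^(1/2) = 2.39 m/s.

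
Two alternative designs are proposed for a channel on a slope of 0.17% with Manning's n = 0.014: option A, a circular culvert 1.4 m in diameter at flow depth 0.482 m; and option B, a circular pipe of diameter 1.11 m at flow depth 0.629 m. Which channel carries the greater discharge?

channel B

Channel A: For a circular section of diameter D = 1.4 m at depth y = 0.482 m, the central angle is θ = 2 arccos(1 − 2y/D) = 2.508 rad. Then A = (D²/8)(θ − sin θ) = 0.4695 m² and P = Dθ/2 = 1.756 m. Hydraulic radius R = A/P = 0.4695/1.756 = 0.2674 m. Q_A = (1/0.014)·0.4695·0.2674^(2/3)·√0.0017 = 0.5739 m³/s.
Channel B: For a circular section of diameter D = 1.11 m at depth y = 0.629 m, the central angle is θ = 2 arccos(1 − 2y/D) = 3.409 rad. Then A = (D²/8)(θ − sin θ) = 0.5657 m² and P = Dθ/2 = 1.892 m. Hydraulic radius R = A/P = 0.5657/1.892 = 0.299 m. Q_B = (1/0.014)·0.5657·0.299^(2/3)·√0.0017 = 0.745 m³/s.
Q_A = 0.5739 m³/s vs Q_B = 0.745 m³/s, so channel B carries more.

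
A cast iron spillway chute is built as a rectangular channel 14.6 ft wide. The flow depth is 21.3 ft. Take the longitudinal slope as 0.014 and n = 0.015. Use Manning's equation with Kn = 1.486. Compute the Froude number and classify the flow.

supercritical

Flow area A = b·y = 14.6 × 21.3 = 311 ft². Wetted perimeter P = b + 2y = 14.6 + 2×21.3 = 57.2 ft.
Hydraulic radius R = A/P = 311/57.2 = 5.437 ft.
V = (1.486/n) R^(2/3) √S = (1.486/0.015) × 5.437^(2/3) × √0.014 = 36.24 ft/s. Hydraulic depth D_h = A/T = 311/14.6 = 21.3 ft.
Froude number Fr = V/√(g·D_h) = 36.24/√(32.2×21.3) = 1.38, which is greater than 1, so the flow is supercritical.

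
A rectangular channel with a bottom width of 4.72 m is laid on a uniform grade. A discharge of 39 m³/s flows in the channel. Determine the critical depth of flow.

For a rectangular channel, critical depth y_c = (q²/g)^(1/3) where q = Q/b = 39/4.72 = 8.263 m²/s.
So y_c = (8.263²/9.81)^(1/3) = 1.91 m.

y_c = 1.91 m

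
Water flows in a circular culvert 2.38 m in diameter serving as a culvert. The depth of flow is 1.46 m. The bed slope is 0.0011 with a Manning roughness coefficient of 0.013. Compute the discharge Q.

For a circular section of diameter D = 2.38 m at depth y = 1.46 m, the central angle is θ = 2 arccos(1 − 2y/D) = 3.599 rad. Then A = (D²/8)(θ − sin θ) = 2.861 m² and P = Dθ/2 = 4.283 m.
Hydraulic radius R = A/P = 2.861/4.283 = 0.6681 m.
Manning's equation: Q = (1/n) A R^(2/3) S^(1/2) = (1/0.013) × 2.861 × 0.6681^(2/3) × 0.0011^(1/2) = 5.58 m³/s.

Q = 5.58 m³/s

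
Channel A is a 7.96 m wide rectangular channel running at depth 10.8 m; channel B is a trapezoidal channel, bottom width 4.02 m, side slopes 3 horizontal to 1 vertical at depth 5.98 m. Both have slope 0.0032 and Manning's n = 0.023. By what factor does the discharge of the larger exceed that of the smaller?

1.61

Channel A: Flow area A = b·y = 7.96 × 10.8 = 85.97 m². Wetted perimeter P = b + 2y = 7.96 + 2×10.8 = 29.56 m. Hydraulic radius R = A/P = 85.97/29.56 = 2.908 m. Q_A = (1/0.023)·85.97·2.908^(2/3)·√0.0032 = 430.8 m³/s.
Channel B: With bottom width b = 4.02 m and side slope z = 3: A = (b + zy)y = (4.02 + 3×5.98)×5.98 = 131.3 m²; P = b + 2y√(1+z²) = 4.02 + 2×5.98×3.162 = 41.84 m. Hydraulic radius R = A/P = 131.3/41.84 = 3.139 m. Q_B = (1/0.023)·131.3·3.139^(2/3)·√0.0032 = 692.4 m³/s.
The larger discharge is 692.4 m³/s and the smaller is 430.8 m³/s; the ratio is 1.61.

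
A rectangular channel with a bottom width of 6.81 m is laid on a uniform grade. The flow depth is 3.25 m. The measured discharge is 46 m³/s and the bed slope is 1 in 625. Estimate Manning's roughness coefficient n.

Flow area A = b·y = 6.81 × 3.25 = 22.13 m². Wetted perimeter P = b + 2y = 6.81 + 2×3.25 = 13.31 m.
Hydraulic radius R = A/P = 22.13/13.31 = 1.663 m.
Rearranging Manning's equation: n = (1/Q) A R^(2/3) S^(1/2) = (1/46) × 22.13 × 1.663^(2/3) × √0.0016 = 0.027.

n = 0.027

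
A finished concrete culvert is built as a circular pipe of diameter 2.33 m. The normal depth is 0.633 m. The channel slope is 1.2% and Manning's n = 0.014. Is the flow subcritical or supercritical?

supercritical

For a circular section of diameter D = 2.33 m at depth y = 0.633 m, the central angle is θ = 2 arccos(1 − 2y/D) = 2.193 rad. Then A = (D²/8)(θ − sin θ) = 0.9369 m² and P = Dθ/2 = 2.555 m.
Hydraulic radius R = A/P = 0.9369/2.555 = 0.3667 m.
V = (1/n) R^(2/3) √S = (1/0.014) × 0.3667^(2/3) × √0.012 = 4.009 m/s. Hydraulic depth D_h = A/T = 0.9369/2.073 = 0.452 m.
Froude number Fr = V/√(g·D_h) = 4.009/√(9.81×0.452) = 1.9, which is greater than 1, so the flow is supercritical.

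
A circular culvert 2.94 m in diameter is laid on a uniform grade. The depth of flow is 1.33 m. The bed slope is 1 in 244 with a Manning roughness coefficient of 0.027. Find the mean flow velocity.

V = 1.85 m/s

For a circular section of diameter D = 2.94 m at depth y = 1.33 m, the central angle is θ = 2 arccos(1 − 2y/D) = 2.951 rad. Then A = (D²/8)(θ − sin θ) = 2.983 m² and P = Dθ/2 = 4.338 m.
Hydraulic radius R = A/P = 2.983/4.338 = 0.6878 m.
From Manning's equation, V = (1/n) R^(2/3) S^(1/2) = (1/0.027) × 0.6878^(2/3) × 0.004098^(1/2) = 1.85 m/s.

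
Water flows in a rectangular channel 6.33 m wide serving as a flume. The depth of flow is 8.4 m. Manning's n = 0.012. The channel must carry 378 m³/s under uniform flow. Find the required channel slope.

Flow area A = b·y = 6.33 × 8.4 = 53.17 m². Wetted perimeter P = b + 2y = 6.33 + 2×8.4 = 23.13 m.
Hydraulic radius R = A/P = 53.17/23.13 = 2.299 m.
From Manning's equation, S = [nQ / (1 A R^(2/3))]² = [0.012 × 378 / (1 × 53.17 × 2.299^(2/3))]² = 0.0024.

S = 0.0024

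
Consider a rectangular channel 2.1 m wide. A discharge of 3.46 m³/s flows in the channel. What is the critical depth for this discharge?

y_c = 0.652 m

For a rectangular channel, critical depth y_c = (q²/g)^(1/3) where q = Q/b = 3.46/2.1 = 1.648 m²/s.
So y_c = (1.648²/9.81)^(1/3) = 0.652 m.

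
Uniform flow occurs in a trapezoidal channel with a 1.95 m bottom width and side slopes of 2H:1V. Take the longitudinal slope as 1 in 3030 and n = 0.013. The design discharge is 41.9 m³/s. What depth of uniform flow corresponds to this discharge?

y_n = 2.92 m

Manning's equation rearranged: A R^(2/3) = nQ / (1·√S) = 0.013 × 41.9 / (√0.00033) = 29.98.
At y = 2.19 m: A R^(2/3) = 15.48 — too small.
At y = 2.92 m: A R^(2/3) = 30.01 — ≈ 29.98.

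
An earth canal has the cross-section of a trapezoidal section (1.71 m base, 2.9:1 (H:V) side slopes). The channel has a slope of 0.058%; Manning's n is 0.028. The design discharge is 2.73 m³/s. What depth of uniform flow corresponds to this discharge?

Manning's equation rearranged: A R^(2/3) = nQ / (1·√S) = 0.028 × 2.73 / (√0.00058) = 3.174.
At y = 1.12 m: A R^(2/3) = 4.154 — over.
At y = 0.991 m: A R^(2/3) = 3.171 — matches.

y_n = 0.991 m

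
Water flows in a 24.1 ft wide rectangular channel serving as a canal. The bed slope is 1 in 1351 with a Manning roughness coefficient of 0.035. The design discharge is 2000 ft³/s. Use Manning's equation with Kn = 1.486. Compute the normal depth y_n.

y_n = 19 ft

Manning's equation rearranged: A R^(2/3) = nQ / (1.486·√S) = 0.035 × 2000 / (1.486 × √0.0007402) = 1731.
At y = 15.6 ft: A R^(2/3) = 1349 — low.
At y = 24.1 ft: A R^(2/3) = 2330 — high.
At y = 19 ft: A R^(2/3) = 1735 — matches.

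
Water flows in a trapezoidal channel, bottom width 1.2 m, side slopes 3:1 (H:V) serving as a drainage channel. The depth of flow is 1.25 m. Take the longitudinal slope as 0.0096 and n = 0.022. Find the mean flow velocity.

With bottom width b = 1.2 m and side slope z = 3: A = (b + zy)y = (1.2 + 3×1.25)×1.25 = 6.188 m²; P = b + 2y√(1+z²) = 1.2 + 2×1.25×3.162 = 9.106 m.
Hydraulic radius R = A/P = 6.188/9.106 = 0.6795 m.
From Manning's equation, V = (1/n) R^(2/3) S^(1/2) = (1/0.022) × 0.6795^(2/3) × 0.0096^(1/2) = 3.44 m/s.

V = 3.44 m/s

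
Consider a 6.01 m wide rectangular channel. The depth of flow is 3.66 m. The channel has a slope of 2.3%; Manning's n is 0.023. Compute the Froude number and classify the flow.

Flow area A = b·y = 6.01 × 3.66 = 22 m². Wetted perimeter P = b + 2y = 6.01 + 2×3.66 = 13.33 m.
Hydraulic radius R = A/P = 22/13.33 = 1.65 m.
V = (1/n) R^(2/3) √S = (1/0.023) × 1.65^(2/3) × √0.023 = 9.208 m/s. Hydraulic depth D_h = A/T = 22/6.01 = 3.66 m.
Froude number Fr = V/√(g·D_h) = 9.208/√(9.81×3.66) = 1.54, which is greater than 1, so the flow is supercritical.

supercritical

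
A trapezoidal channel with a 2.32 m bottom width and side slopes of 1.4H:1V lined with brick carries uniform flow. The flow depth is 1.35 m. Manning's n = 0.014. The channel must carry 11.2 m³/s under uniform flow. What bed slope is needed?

With bottom width b = 2.32 m and side slope z = 1.4: A = (b + zy)y = (2.32 + 1.4×1.35)×1.35 = 5.684 m²; P = b + 2y√(1+z²) = 2.32 + 2×1.35×1.72 = 6.965 m.
Hydraulic radius R = A/P = 5.684/6.965 = 0.816 m.
From Manning's equation, S = [nQ / (1 A R^(2/3))]² = [0.014 × 11.2 / (1 × 5.684 × 0.816^(2/3))]² = 0.000998.

S = 0.000998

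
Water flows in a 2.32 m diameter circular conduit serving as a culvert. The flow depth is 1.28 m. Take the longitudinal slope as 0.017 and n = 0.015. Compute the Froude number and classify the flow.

For a circular section of diameter D = 2.32 m at depth y = 1.28 m, the central angle is θ = 2 arccos(1 − 2y/D) = 3.349 rad. Then A = (D²/8)(θ − sin θ) = 2.392 m² and P = Dθ/2 = 3.885 m.
Hydraulic radius R = A/P = 2.392/3.885 = 0.6156 m.
V = (1/n) R^(2/3) √S = (1/0.015) × 0.6156^(2/3) × √0.017 = 6.29 m/s. Hydraulic depth D_h = A/T = 2.392/2.308 = 1.036 m.
Froude number Fr = V/√(g·D_h) = 6.29/√(9.81×1.036) = 1.97, which is greater than 1, so the flow is supercritical.

supercritical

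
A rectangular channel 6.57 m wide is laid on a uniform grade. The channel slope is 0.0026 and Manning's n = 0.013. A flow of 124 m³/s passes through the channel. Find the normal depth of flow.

Manning's equation rearranged: A R^(2/3) = nQ / (1·√S) = 0.013 × 124 / (√0.0026) = 31.61.
At y = 3.97 m: A R^(2/3) = 38.56 — too large.
At y = 2.91 m: A R^(2/3) = 25.53 — too small.
At y = 3.41 m: A R^(2/3) = 31.58 — close enough.

y_n = 3.41 m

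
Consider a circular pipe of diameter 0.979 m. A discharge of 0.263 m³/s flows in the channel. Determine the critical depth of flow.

At critical depth, Q² T / (g A³) = 1, i.e. A³/T = Q²/g = 0.263²/9.81 = 0.007051.
Try y = 0.363 m: A³/T = 0.01731 — too large.
Try y = 0.203 m: A³/T = 0.001811 — too small.
Try y = 0.288 m: A³/T = 0.007077 — close enough.

y_c = 0.288 m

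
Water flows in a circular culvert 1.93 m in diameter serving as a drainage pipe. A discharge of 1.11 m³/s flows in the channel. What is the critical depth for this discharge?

y_c = 0.497 m

At critical depth, Q² T / (g A³) = 1, i.e. A³/T = Q²/g = 1.11²/9.81 = 0.1256.
Try y = 0.444 m: A³/T = 0.08093 — short.
Try y = 0.497 m: A³/T = 0.1256 — ≈ 0.1256.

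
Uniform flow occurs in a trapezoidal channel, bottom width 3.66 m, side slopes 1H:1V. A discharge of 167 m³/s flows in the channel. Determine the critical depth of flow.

y_c = 4.15 m

At critical depth, Q² T / (g A³) = 1, i.e. A³/T = Q²/g = 167²/9.81 = 2843.
Trying y = 5.11 m: A³/T = 6484 — high.
Trying y = 3.63 m: A³/T = 1697 — low.
Trying y = 4.15 m: A³/T = 2847 — ≈ 2843.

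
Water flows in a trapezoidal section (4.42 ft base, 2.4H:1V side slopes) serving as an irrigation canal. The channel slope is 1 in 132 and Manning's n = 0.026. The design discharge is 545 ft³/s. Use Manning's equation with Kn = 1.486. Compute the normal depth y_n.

Manning's equation rearranged: A R^(2/3) = nQ / (1.486·√S) = 0.026 × 545 / (1.486 × √0.007576) = 109.6.
At y = 5.16 ft: A R^(2/3) = 171.2 — high.
At y = 3.36 ft: A R^(2/3) = 64.71 — low.
At y = 4.25 ft: A R^(2/3) = 109.6 — ≈ 109.6.

y_n = 4.25 ft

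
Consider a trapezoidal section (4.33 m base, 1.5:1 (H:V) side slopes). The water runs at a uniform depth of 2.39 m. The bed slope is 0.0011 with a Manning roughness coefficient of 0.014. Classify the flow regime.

With bottom width b = 4.33 m and side slope z = 1.5: A = (b + zy)y = (4.33 + 1.5×2.39)×2.39 = 18.92 m²; P = b + 2y√(1+z²) = 4.33 + 2×2.39×1.803 = 12.95 m.
Hydraulic radius R = A/P = 18.92/12.95 = 1.461 m.
V = (1/n) R^(2/3) √S = (1/0.014) × 1.461^(2/3) × √0.0011 = 3.05 m/s. Hydraulic depth D_h = A/T = 18.92/11.5 = 1.645 m.
Froude number Fr = V/√(g·D_h) = 3.05/√(9.81×1.645) = 0.759, which is less than 1, so the flow is subcritical.

subcritical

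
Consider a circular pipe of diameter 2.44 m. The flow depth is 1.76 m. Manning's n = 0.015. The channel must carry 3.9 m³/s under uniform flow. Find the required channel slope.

S = 0.0004

For a circular section of diameter D = 2.44 m at depth y = 1.76 m, the central angle is θ = 2 arccos(1 − 2y/D) = 4.059 rad. Then A = (D²/8)(θ − sin θ) = 3.611 m² and P = Dθ/2 = 4.952 m.
Hydraulic radius R = A/P = 3.611/4.952 = 0.7293 m.
From Manning's equation, S = [nQ / (1 A R^(2/3))]² = [0.015 × 3.9 / (1 × 3.611 × 0.7293^(2/3))]² = 0.0004.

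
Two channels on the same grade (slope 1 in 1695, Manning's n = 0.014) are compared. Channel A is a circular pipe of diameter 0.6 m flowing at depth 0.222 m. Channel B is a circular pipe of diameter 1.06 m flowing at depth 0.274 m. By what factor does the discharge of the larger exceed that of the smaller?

Channel A: For a circular section of diameter D = 0.6 m at depth y = 0.222 m, the central angle is θ = 2 arccos(1 − 2y/D) = 2.616 rad. Then A = (D²/8)(θ − sin θ) = 0.0951 m² and P = Dθ/2 = 0.7847 m. Hydraulic radius R = A/P = 0.0951/0.7847 = 0.1212 m. Q_A = (1/0.014)·0.0951·0.1212^(2/3)·√0.00059 = 0.04041 m³/s.
Channel B: For a circular section of diameter D = 1.06 m at depth y = 0.274 m, the central angle is θ = 2 arccos(1 − 2y/D) = 2.133 rad. Then A = (D²/8)(θ − sin θ) = 0.1808 m² and P = Dθ/2 = 1.131 m. Hydraulic radius R = A/P = 0.1808/1.131 = 0.1599 m. Q_B = (1/0.014)·0.1808·0.1599^(2/3)·√0.00059 = 0.09244 m³/s.
The larger discharge is 0.09244 m³/s and the smaller is 0.04041 m³/s; the ratio is 2.29.

2.29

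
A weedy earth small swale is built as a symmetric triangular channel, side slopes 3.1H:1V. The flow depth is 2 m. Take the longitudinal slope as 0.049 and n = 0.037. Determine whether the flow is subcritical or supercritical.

For a triangular section with side slope z = 3.1: A = zy² = 3.1×2² = 12.4 m²; P = 2y√(1+z²) = 2×2×3.257 = 13.03 m.
Hydraulic radius R = A/P = 12.4/13.03 = 0.9517 m.
V = (1/n) R^(2/3) √S = (1/0.037) × 0.9517^(2/3) × √0.049 = 5.788 m/s. Hydraulic depth D_h = A/T = 12.4/12.4 = 1 m.
Froude number Fr = V/√(g·D_h) = 5.788/√(9.81×1) = 1.85, which is greater than 1, so the flow is supercritical.

supercritical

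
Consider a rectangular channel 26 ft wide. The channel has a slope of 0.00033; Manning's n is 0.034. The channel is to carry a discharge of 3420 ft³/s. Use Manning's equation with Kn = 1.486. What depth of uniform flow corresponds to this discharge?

y_n = 36.7 ft

Manning's equation rearranged: A R^(2/3) = nQ / (1.486·√S) = 0.034 × 3420 / (1.486 × √0.00033) = 4308.
Try y = 28.1 ft: A R^(2/3) = 3135 — short.
Try y = 36.7 ft: A R^(2/3) = 4310 — ≈ 4308.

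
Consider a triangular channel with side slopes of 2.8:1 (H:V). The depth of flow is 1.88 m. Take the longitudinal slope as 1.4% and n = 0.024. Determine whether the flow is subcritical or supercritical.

For a triangular section with side slope z = 2.8: A = zy² = 2.8×1.88² = 9.896 m²; P = 2y√(1+z²) = 2×1.88×2.973 = 11.18 m.
Hydraulic radius R = A/P = 9.896/11.18 = 0.8852 m.
V = (1/n) R^(2/3) √S = (1/0.024) × 0.8852^(2/3) × √0.014 = 4.545 m/s. Hydraulic depth D_h = A/T = 9.896/10.53 = 0.94 m.
Froude number Fr = V/√(g·D_h) = 4.545/√(9.81×0.94) = 1.5, which is greater than 1, so the flow is supercritical.

supercritical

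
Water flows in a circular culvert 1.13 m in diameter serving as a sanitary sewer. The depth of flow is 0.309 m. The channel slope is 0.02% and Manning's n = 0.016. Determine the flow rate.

For a circular section of diameter D = 1.13 m at depth y = 0.309 m, the central angle is θ = 2 arccos(1 − 2y/D) = 2.201 rad. Then A = (D²/8)(θ − sin θ) = 0.2224 m² and P = Dθ/2 = 1.244 m.
Hydraulic radius R = A/P = 0.2224/1.244 = 0.1788 m.
Manning's equation: Q = (1/n) A R^(2/3) S^(1/2) = (1/0.016) × 0.2224 × 0.1788^(2/3) × 0.0002^(1/2) = 0.0624 m³/s.

Q = 0.0624 m³/s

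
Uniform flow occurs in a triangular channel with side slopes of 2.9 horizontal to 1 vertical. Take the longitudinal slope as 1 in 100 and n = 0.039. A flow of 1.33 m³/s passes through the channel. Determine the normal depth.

y_n = 0.632 m

Manning's equation rearranged: A R^(2/3) = nQ / (1·√S) = 0.039 × 1.33 / (√0.01) = 0.5187.
At y = 0.515 m: A R^(2/3) = 0.2999 — too small.
At y = 0.69 m: A R^(2/3) = 0.6542 — too large.
At y = 0.632 m: A R^(2/3) = 0.5176 — ≈ 0.5187.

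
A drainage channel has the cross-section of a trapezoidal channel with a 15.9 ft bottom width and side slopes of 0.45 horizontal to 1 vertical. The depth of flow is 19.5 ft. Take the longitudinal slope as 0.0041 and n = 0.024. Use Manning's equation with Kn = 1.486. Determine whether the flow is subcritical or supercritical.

With bottom width b = 15.9 ft and side slope z = 0.45: A = (b + zy)y = (15.9 + 0.45×19.5)×19.5 = 481.2 ft²; P = b + 2y√(1+z²) = 15.9 + 2×19.5×1.097 = 58.67 ft.
Hydraulic radius R = A/P = 481.2/58.67 = 8.202 ft.
V = (1.486/n) R^(2/3) √S = (1.486/0.024) × 8.202^(2/3) × √0.0041 = 16.12 ft/s. Hydraulic depth D_h = A/T = 481.2/33.45 = 14.38 ft.
Froude number Fr = V/√(g·D_h) = 16.12/√(32.2×14.38) = 0.749, which is less than 1, so the flow is subcritical.

subcritical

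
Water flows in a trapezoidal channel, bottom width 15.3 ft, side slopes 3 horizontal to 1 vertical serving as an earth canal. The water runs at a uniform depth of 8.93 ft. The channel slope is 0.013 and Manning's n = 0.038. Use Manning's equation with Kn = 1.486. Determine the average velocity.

With bottom width b = 15.3 ft and side slope z = 3: A = (b + zy)y = (15.3 + 3×8.93)×8.93 = 375.9 ft²; P = b + 2y√(1+z²) = 15.3 + 2×8.93×3.162 = 71.78 ft.
Hydraulic radius R = A/P = 375.9/71.78 = 5.236 ft.
From Manning's equation, V = (1.486/n) R^(2/3) S^(1/2) = (1.486/0.038) × 5.236^(2/3) × 0.013^(1/2) = 13.4 ft/s.

V = 13.4 ft/s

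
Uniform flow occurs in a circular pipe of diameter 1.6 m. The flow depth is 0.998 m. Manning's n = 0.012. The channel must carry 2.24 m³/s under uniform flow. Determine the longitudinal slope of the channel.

S = 0.0012

For a circular section of diameter D = 1.6 m at depth y = 0.998 m, the central angle is θ = 2 arccos(1 − 2y/D) = 3.642 rad. Then A = (D²/8)(θ − sin θ) = 1.319 m² and P = Dθ/2 = 2.913 m.
Hydraulic radius R = A/P = 1.319/2.913 = 0.4527 m.
From Manning's equation, S = [nQ / (1 A R^(2/3))]² = [0.012 × 2.24 / (1 × 1.319 × 0.4527^(2/3))]² = 0.0012.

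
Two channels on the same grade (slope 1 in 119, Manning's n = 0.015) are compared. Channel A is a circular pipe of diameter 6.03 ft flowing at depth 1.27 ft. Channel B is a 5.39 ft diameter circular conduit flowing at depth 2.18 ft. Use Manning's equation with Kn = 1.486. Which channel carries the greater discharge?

Channel A: For a circular section of diameter D = 6.03 ft at depth y = 1.27 ft, the central angle is θ = 2 arccos(1 − 2y/D) = 1.907 rad. Then A = (D²/8)(θ − sin θ) = 4.378 ft² and P = Dθ/2 = 5.75 ft. Hydraulic radius R = A/P = 4.378/5.75 = 0.7613 ft. Q_A = (1.486/0.015)·4.378·0.7613^(2/3)·√0.008403 = 33.15 ft³/s.
Channel B: For a circular section of diameter D = 5.39 ft at depth y = 2.18 ft, the central angle is θ = 2 arccos(1 − 2y/D) = 2.757 rad. Then A = (D²/8)(θ − sin θ) = 8.65 ft² and P = Dθ/2 = 7.43 ft. Hydraulic radius R = A/P = 8.65/7.43 = 1.164 ft. Q_B = (1.486/0.015)·8.65·1.164^(2/3)·√0.008403 = 86.93 ft³/s.
Q_A = 33.15 ft³/s vs Q_B = 86.93 ft³/s, so channel B carries more.

channel B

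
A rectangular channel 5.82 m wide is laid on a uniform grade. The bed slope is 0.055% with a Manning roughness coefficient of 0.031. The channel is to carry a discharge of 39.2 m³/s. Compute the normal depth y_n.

y_n = 5.74 m

Manning's equation rearranged: A R^(2/3) = nQ / (1·√S) = 0.031 × 39.2 / (√0.00055) = 51.82.
At y = 6.52 m: A R^(2/3) = 60.48 — high.
At y = 4.16 m: A R^(2/3) = 34.65 — low.
At y = 5.74 m: A R^(2/3) = 51.8 — ≈ 51.82.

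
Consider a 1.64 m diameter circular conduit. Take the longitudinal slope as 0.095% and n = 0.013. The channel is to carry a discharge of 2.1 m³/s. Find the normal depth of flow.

y_n = 1.07 m

Manning's equation rearranged: A R^(2/3) = nQ / (1·√S) = 0.013 × 2.1 / (√0.00095) = 0.8857.
At y = 0.933 m: A R^(2/3) = 0.7209 — short.
At y = 1.07 m: A R^(2/3) = 0.8866 — ≈ 0.8857.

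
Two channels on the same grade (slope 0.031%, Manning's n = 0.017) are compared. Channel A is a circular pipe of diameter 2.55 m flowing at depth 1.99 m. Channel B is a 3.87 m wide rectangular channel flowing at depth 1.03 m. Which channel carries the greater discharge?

Channel A: For a circular section of diameter D = 2.55 m at depth y = 1.99 m, the central angle is θ = 2 arccos(1 − 2y/D) = 4.332 rad. Then A = (D²/8)(θ − sin θ) = 4.276 m² and P = Dθ/2 = 5.524 m. Hydraulic radius R = A/P = 4.276/5.524 = 0.7741 m. Q_A = (1/0.017)·4.276·0.7741^(2/3)·√0.00031 = 3.734 m³/s.
Channel B: Flow area A = b·y = 3.87 × 1.03 = 3.986 m². Wetted perimeter P = b + 2y = 3.87 + 2×1.03 = 5.93 m. Hydraulic radius R = A/P = 3.986/5.93 = 0.6722 m. Q_B = (1/0.017)·3.986·0.6722^(2/3)·√0.00031 = 3.168 m³/s.
Q_A = 3.734 m³/s vs Q_B = 3.168 m³/s, so channel A carries more.

channel A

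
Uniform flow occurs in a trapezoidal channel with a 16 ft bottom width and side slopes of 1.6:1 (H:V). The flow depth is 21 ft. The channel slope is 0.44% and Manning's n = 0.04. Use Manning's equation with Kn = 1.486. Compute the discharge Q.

Q = 12600 ft³/s

With bottom width b = 16 ft and side slope z = 1.6: A = (b + zy)y = (16 + 1.6×21)×21 = 1042 ft²; P = b + 2y√(1+z²) = 16 + 2×21×1.887 = 95.25 ft.
Hydraulic radius R = A/P = 1042/95.25 = 10.94 ft.
Manning's equation: Q = (1.486/n) A R^(2/3) S^(1/2) = (1.486/0.04) × 1042 × 10.94^(2/3) × 0.0044^(1/2) = 12600 ft³/s.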